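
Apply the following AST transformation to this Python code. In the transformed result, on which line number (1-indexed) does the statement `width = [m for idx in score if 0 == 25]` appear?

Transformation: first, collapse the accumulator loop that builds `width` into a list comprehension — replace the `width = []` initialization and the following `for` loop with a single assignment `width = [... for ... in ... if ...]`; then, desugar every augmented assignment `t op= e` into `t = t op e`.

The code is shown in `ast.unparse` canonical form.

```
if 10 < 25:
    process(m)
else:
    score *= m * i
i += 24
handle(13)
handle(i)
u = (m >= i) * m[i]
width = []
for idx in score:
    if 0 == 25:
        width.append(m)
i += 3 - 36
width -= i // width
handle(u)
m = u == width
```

9

Transformed code:
if 10 < 25:
    process(m)
else:
    score = score * (m * i)
i = i + 24
handle(13)
handle(i)
u = (m >= i) * m[i]
width = [m for idx in score if 0 == 25]
i = i + (3 - 36)
width = width - i // width
handle(u)
m = u == width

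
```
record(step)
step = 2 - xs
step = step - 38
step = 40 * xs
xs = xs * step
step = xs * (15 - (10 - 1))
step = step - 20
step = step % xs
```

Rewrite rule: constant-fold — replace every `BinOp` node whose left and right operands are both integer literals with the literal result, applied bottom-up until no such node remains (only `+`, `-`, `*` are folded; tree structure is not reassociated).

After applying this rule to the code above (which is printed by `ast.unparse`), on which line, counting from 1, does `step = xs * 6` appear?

6

Transformed code:
record(step)
step = 2 - xs
step = step - 38
step = 40 * xs
xs = xs * step
step = xs * 6
step = step - 20
step = step % xs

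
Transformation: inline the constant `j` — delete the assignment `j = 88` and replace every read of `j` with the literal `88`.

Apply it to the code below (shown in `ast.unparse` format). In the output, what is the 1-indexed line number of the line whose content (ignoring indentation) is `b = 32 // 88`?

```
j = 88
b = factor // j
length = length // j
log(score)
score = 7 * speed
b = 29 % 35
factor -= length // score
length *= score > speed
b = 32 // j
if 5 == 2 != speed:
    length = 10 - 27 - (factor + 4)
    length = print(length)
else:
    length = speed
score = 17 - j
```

8

Transformed code:
b = factor // 88
length = length // 88
log(score)
score = 7 * speed
b = 29 % 35
factor -= length // score
length *= score > speed
b = 32 // 88
if 5 == 2 != speed:
    length = 10 - 27 - (factor + 4)
    length = print(length)
else:
    length = speed
score = 17 - 88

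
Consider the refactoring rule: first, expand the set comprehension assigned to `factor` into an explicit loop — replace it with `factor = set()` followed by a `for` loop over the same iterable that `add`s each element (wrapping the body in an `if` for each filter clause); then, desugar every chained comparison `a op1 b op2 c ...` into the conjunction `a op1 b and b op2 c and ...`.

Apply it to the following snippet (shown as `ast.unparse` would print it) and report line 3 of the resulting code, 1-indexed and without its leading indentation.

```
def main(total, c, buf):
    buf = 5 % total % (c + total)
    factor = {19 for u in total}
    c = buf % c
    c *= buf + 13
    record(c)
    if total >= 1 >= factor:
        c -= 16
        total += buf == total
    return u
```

Transformed code:
def main(total, c, buf):
    buf = 5 % total % (c + total)
    factor = set()
    for u in total:
        factor.add(19)
    c = buf % c
    c *= buf + 13
    record(c)
    if total >= 1 and 1 >= factor:
        c -= 16
        total += buf == total
    return u

factor = set()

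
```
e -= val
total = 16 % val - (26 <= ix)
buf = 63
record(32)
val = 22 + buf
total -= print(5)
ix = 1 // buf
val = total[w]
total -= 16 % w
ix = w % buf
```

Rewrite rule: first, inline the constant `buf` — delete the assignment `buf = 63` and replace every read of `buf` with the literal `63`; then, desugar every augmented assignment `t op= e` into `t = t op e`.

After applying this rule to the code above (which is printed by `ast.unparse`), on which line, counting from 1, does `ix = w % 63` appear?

9

Transformed code:
e = e - val
total = 16 % val - (26 <= ix)
record(32)
val = 22 + 63
total = total - print(5)
ix = 1 // 63
val = total[w]
total = total - 16 % w
ix = w % 63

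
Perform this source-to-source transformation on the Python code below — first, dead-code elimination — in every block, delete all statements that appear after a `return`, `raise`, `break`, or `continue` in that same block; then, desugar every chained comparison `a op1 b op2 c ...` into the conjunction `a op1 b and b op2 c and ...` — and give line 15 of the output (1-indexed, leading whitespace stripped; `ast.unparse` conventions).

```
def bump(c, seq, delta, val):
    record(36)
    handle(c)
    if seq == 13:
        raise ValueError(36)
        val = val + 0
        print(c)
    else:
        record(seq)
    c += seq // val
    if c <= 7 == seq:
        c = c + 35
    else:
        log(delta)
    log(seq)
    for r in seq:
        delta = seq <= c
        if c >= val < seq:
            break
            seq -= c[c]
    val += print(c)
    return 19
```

Transformed code:
def bump(c, seq, delta, val):
    record(36)
    handle(c)
    if seq == 13:
        raise ValueError(36)
    else:
        record(seq)
    c += seq // val
    if c <= 7 and 7 == seq:
        c = c + 35
    else:
        log(delta)
    log(seq)
    for r in seq:
        delta = seq <= c
        if c >= val and val < seq:
            break
    val += print(c)
    return 19

delta = seq <= c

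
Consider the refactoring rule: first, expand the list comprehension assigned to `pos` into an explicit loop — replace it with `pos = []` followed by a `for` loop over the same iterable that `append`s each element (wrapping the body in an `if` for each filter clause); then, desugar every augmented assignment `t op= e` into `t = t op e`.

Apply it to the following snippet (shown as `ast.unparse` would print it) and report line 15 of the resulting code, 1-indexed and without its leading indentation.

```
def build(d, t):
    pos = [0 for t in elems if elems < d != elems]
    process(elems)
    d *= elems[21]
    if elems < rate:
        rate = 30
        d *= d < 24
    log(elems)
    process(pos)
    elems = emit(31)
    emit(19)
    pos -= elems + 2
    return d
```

Transformed code:
def build(d, t):
    pos = []
    for t in elems:
        if elems < d != elems:
            pos.append(0)
    process(elems)
    d = d * elems[21]
    if elems < rate:
        rate = 30
        d = d * (d < 24)
    log(elems)
    process(pos)
    elems = emit(31)
    emit(19)
    pos = pos - (elems + 2)
    return d

pos = pos - (elems + 2)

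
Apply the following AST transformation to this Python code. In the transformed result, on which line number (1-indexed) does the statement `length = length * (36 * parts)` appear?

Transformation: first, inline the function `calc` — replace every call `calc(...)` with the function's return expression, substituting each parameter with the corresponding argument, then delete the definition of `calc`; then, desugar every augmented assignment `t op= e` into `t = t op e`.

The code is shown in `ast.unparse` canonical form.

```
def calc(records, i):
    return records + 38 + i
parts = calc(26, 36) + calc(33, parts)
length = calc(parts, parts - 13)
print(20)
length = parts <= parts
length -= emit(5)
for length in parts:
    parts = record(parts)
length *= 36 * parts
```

8

Transformed code:
parts = 26 + 38 + 36 + (33 + 38 + parts)
length = parts + 38 + (parts - 13)
print(20)
length = parts <= parts
length = length - emit(5)
for length in parts:
    parts = record(parts)
length = length * (36 * parts)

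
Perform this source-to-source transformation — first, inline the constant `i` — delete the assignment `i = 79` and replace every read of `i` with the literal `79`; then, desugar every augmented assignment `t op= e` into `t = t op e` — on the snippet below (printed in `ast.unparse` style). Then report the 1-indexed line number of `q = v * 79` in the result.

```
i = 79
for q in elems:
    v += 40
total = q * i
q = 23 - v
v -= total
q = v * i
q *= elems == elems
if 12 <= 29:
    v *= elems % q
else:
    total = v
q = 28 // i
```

Transformed code:
for q in elems:
    v = v + 40
total = q * 79
q = 23 - v
v = v - total
q = v * 79
q = q * (elems == elems)
if 12 <= 29:
    v = v * (elems % q)
else:
    total = v
q = 28 // 79

6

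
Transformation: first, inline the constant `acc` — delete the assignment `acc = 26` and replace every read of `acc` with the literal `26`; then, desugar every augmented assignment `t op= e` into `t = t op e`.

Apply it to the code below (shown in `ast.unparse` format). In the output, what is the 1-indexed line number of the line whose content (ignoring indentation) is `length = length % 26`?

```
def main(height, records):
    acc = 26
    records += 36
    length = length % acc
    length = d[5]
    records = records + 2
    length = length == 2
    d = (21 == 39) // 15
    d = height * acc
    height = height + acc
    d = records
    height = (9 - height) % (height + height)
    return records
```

3

Transformed code:
def main(height, records):
    records = records + 36
    length = length % 26
    length = d[5]
    records = records + 2
    length = length == 2
    d = (21 == 39) // 15
    d = height * 26
    height = height + 26
    d = records
    height = (9 - height) % (height + height)
    return records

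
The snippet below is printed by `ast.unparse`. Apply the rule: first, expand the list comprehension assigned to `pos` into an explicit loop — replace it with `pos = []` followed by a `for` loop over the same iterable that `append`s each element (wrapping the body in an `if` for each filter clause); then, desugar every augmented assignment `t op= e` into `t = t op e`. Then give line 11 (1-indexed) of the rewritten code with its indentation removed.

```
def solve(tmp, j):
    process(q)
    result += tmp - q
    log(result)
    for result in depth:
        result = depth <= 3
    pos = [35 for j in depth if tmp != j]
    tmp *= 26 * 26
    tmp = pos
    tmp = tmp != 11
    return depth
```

Transformed code:
def solve(tmp, j):
    process(q)
    result = result + (tmp - q)
    log(result)
    for result in depth:
        result = depth <= 3
    pos = []
    for j in depth:
        if tmp != j:
            pos.append(35)
    tmp = tmp * (26 * 26)
    tmp = pos
    tmp = tmp != 11
    return depth

tmp = tmp * (26 * 26)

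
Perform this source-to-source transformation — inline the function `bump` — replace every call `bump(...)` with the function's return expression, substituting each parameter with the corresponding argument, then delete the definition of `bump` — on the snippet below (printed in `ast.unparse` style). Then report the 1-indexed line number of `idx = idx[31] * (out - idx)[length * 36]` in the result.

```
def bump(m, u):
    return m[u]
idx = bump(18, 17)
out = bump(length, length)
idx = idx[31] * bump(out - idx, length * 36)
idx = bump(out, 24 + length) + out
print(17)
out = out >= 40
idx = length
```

3

Transformed code:
idx = 18[17]
out = length[length]
idx = idx[31] * (out - idx)[length * 36]
idx = out[24 + length] + out
print(17)
out = out >= 40
idx = length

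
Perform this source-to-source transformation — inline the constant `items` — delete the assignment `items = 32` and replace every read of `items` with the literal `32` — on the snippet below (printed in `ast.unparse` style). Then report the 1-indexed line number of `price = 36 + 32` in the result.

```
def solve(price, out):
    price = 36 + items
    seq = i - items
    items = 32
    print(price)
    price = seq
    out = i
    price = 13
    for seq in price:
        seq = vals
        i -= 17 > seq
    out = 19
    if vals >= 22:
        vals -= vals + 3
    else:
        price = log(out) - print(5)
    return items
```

2

Transformed code:
def solve(price, out):
    price = 36 + 32
    seq = i - 32
    print(price)
    price = seq
    out = i
    price = 13
    for seq in price:
        seq = vals
        i -= 17 > seq
    out = 19
    if vals >= 22:
        vals -= vals + 3
    else:
        price = log(out) - print(5)
    return 32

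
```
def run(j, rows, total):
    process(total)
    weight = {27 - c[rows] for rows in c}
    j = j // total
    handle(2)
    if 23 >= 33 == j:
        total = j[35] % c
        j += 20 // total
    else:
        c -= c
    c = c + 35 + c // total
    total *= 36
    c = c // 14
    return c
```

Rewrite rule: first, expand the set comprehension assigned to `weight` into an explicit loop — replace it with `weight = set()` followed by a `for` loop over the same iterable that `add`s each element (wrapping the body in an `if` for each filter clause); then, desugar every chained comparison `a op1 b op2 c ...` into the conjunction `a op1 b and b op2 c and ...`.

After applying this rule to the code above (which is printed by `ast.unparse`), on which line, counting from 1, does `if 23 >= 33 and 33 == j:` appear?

Transformed code:
def run(j, rows, total):
    process(total)
    weight = set()
    for rows in c:
        weight.add(27 - c[rows])
    j = j // total
    handle(2)
    if 23 >= 33 and 33 == j:
        total = j[35] % c
        j += 20 // total
    else:
        c -= c
    c = c + 35 + c // total
    total *= 36
    c = c // 14
    return c

8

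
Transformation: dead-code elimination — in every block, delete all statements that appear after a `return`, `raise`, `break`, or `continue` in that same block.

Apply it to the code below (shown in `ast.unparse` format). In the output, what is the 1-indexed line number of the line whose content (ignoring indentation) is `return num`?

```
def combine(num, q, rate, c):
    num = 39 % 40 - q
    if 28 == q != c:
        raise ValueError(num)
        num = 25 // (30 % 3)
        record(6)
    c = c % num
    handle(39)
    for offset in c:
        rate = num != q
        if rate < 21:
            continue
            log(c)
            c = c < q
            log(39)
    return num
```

Transformed code:
def combine(num, q, rate, c):
    num = 39 % 40 - q
    if 28 == q != c:
        raise ValueError(num)
    c = c % num
    handle(39)
    for offset in c:
        rate = num != q
        if rate < 21:
            continue
    return num

11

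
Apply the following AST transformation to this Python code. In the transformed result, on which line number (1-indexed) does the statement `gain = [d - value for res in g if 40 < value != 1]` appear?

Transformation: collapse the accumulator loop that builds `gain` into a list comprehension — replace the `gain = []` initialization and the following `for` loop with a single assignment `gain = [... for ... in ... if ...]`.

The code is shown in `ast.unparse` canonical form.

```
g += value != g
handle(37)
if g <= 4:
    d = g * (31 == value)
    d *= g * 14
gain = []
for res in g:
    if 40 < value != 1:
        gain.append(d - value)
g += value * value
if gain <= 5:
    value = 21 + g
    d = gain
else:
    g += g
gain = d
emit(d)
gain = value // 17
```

6

Transformed code:
g += value != g
handle(37)
if g <= 4:
    d = g * (31 == value)
    d *= g * 14
gain = [d - value for res in g if 40 < value != 1]
g += value * value
if gain <= 5:
    value = 21 + g
    d = gain
else:
    g += g
gain = d
emit(d)
gain = value // 17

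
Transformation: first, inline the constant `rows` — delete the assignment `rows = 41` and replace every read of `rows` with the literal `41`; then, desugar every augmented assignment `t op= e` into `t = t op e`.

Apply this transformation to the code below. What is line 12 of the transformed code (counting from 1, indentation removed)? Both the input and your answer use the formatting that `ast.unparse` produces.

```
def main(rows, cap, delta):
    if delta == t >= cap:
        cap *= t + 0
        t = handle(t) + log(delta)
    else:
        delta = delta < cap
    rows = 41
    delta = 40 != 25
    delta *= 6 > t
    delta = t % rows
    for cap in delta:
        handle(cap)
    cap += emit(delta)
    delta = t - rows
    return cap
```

Transformed code:
def main(rows, cap, delta):
    if delta == t >= cap:
        cap = cap * (t + 0)
        t = handle(t) + log(delta)
    else:
        delta = delta < cap
    delta = 40 != 25
    delta = delta * (6 > t)
    delta = t % 41
    for cap in delta:
        handle(cap)
    cap = cap + emit(delta)
    delta = t - 41
    return cap

cap = cap + emit(delta)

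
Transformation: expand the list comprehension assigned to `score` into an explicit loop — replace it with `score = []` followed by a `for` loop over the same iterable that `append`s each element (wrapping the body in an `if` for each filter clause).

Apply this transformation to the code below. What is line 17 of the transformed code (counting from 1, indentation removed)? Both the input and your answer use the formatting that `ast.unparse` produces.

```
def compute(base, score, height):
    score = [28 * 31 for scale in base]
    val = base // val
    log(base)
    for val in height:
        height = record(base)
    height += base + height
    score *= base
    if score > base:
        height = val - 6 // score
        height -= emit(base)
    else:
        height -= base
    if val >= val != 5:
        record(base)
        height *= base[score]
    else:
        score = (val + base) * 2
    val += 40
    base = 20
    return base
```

record(base)

Transformed code:
def compute(base, score, height):
    score = []
    for scale in base:
        score.append(28 * 31)
    val = base // val
    log(base)
    for val in height:
        height = record(base)
    height += base + height
    score *= base
    if score > base:
        height = val - 6 // score
        height -= emit(base)
    else:
        height -= base
    if val >= val != 5:
        record(base)
        height *= base[score]
    else:
        score = (val + base) * 2
    val += 40
    base = 20
    return base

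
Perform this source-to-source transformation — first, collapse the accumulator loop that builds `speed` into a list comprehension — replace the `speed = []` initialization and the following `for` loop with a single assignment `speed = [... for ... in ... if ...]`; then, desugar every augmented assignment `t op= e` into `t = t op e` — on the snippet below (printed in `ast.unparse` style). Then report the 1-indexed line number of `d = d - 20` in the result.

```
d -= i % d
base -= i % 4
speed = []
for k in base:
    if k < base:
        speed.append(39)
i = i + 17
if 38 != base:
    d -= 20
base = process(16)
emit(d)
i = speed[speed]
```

Transformed code:
d = d - i % d
base = base - i % 4
speed = [39 for k in base if k < base]
i = i + 17
if 38 != base:
    d = d - 20
base = process(16)
emit(d)
i = speed[speed]

6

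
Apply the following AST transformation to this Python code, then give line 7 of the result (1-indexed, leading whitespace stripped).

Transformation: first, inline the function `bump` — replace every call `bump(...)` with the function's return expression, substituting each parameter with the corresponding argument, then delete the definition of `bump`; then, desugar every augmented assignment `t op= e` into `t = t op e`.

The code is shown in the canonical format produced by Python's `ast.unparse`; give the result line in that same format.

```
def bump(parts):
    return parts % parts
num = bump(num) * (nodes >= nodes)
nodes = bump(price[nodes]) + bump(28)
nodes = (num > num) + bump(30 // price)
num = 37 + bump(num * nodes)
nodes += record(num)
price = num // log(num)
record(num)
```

record(num)

Transformed code:
num = num % num * (nodes >= nodes)
nodes = price[nodes] % price[nodes] + 28 % 28
nodes = (num > num) + 30 // price % (30 // price)
num = 37 + num * nodes % (num * nodes)
nodes = nodes + record(num)
price = num // log(num)
record(num)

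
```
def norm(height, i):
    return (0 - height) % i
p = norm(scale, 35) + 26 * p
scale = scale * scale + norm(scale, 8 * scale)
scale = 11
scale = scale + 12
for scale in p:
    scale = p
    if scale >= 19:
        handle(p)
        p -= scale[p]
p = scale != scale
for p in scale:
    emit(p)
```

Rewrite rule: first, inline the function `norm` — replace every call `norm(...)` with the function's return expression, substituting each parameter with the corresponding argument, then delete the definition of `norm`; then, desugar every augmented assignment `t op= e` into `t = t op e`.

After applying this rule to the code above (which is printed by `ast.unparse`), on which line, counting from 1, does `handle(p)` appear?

8

Transformed code:
p = (0 - scale) % 35 + 26 * p
scale = scale * scale + (0 - scale) % (8 * scale)
scale = 11
scale = scale + 12
for scale in p:
    scale = p
    if scale >= 19:
        handle(p)
        p = p - scale[p]
p = scale != scale
for p in scale:
    emit(p)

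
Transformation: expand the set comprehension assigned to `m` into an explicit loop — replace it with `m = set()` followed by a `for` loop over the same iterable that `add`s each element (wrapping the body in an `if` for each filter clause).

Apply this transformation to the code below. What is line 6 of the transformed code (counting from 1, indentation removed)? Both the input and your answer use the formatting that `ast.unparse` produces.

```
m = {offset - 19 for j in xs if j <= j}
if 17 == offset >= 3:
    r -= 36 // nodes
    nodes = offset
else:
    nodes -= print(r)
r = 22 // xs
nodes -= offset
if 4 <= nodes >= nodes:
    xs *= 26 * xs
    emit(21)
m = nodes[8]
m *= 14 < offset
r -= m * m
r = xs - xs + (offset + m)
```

Transformed code:
m = set()
for j in xs:
    if j <= j:
        m.add(offset - 19)
if 17 == offset >= 3:
    r -= 36 // nodes
    nodes = offset
else:
    nodes -= print(r)
r = 22 // xs
nodes -= offset
if 4 <= nodes >= nodes:
    xs *= 26 * xs
    emit(21)
m = nodes[8]
m *= 14 < offset
r -= m * m
r = xs - xs + (offset + m)

r -= 36 // nodes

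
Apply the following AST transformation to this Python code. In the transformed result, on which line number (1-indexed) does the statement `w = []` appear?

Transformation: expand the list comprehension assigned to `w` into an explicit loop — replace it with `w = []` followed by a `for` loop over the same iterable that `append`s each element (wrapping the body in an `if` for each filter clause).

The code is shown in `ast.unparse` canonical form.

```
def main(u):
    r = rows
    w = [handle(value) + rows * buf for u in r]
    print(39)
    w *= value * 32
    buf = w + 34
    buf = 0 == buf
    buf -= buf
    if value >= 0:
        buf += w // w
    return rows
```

Transformed code:
def main(u):
    r = rows
    w = []
    for u in r:
        w.append(handle(value) + rows * buf)
    print(39)
    w *= value * 32
    buf = w + 34
    buf = 0 == buf
    buf -= buf
    if value >= 0:
        buf += w // w
    return rows

3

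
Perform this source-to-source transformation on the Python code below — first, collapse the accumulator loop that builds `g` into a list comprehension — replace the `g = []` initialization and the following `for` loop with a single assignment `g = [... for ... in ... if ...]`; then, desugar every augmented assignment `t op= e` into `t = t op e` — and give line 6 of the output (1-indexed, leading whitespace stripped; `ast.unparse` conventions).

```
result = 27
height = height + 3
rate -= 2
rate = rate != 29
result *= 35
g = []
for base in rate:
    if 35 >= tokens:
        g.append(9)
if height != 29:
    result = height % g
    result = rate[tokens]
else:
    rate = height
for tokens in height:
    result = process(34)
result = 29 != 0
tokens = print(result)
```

Transformed code:
result = 27
height = height + 3
rate = rate - 2
rate = rate != 29
result = result * 35
g = [9 for base in rate if 35 >= tokens]
if height != 29:
    result = height % g
    result = rate[tokens]
else:
    rate = height
for tokens in height:
    result = process(34)
result = 29 != 0
tokens = print(result)

g = [9 for base in rate if 35 >= tokens]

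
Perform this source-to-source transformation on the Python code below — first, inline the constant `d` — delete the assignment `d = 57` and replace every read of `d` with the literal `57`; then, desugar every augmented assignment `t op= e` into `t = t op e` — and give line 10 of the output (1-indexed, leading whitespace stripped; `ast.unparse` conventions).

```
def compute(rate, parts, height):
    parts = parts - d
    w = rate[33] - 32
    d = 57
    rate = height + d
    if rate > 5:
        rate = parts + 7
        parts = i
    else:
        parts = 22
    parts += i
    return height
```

parts = parts + i

Transformed code:
def compute(rate, parts, height):
    parts = parts - 57
    w = rate[33] - 32
    rate = height + 57
    if rate > 5:
        rate = parts + 7
        parts = i
    else:
        parts = 22
    parts = parts + i
    return height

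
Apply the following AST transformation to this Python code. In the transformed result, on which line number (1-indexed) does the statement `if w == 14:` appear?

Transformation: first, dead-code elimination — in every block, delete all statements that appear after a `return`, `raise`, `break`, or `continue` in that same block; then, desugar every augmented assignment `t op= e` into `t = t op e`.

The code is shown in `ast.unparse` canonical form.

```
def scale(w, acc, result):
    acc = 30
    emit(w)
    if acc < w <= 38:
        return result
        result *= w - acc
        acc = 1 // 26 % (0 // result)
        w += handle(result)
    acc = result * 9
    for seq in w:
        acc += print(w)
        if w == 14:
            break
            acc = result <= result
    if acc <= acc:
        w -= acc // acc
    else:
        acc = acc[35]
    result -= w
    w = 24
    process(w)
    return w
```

Transformed code:
def scale(w, acc, result):
    acc = 30
    emit(w)
    if acc < w <= 38:
        return result
    acc = result * 9
    for seq in w:
        acc = acc + print(w)
        if w == 14:
            break
    if acc <= acc:
        w = w - acc // acc
    else:
        acc = acc[35]
    result = result - w
    w = 24
    process(w)
    return w

9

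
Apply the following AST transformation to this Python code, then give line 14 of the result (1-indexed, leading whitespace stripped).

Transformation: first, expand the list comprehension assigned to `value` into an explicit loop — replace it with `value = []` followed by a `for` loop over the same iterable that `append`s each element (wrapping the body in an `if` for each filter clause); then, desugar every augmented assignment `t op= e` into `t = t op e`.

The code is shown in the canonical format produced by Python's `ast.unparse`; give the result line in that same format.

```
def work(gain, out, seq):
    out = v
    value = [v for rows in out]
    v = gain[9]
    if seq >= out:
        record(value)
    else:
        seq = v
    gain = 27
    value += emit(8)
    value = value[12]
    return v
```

return v

Transformed code:
def work(gain, out, seq):
    out = v
    value = []
    for rows in out:
        value.append(v)
    v = gain[9]
    if seq >= out:
        record(value)
    else:
        seq = v
    gain = 27
    value = value + emit(8)
    value = value[12]
    return v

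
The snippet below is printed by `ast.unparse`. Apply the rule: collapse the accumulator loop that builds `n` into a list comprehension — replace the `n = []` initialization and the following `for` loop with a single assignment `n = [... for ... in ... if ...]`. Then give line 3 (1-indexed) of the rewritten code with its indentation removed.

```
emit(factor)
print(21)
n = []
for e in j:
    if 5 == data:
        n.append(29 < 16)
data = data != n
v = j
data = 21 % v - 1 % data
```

n = [29 < 16 for e in j if 5 == data]

Transformed code:
emit(factor)
print(21)
n = [29 < 16 for e in j if 5 == data]
data = data != n
v = j
data = 21 % v - 1 % data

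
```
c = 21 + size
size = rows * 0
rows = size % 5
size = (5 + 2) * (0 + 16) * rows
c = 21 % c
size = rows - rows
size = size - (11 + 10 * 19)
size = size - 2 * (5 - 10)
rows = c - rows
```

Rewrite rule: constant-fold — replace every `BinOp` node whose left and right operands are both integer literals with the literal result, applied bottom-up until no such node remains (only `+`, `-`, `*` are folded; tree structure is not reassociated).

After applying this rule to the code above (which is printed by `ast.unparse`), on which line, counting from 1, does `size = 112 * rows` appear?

Transformed code:
c = 21 + size
size = rows * 0
rows = size % 5
size = 112 * rows
c = 21 % c
size = rows - rows
size = size - 201
size = size - -10
rows = c - rows

4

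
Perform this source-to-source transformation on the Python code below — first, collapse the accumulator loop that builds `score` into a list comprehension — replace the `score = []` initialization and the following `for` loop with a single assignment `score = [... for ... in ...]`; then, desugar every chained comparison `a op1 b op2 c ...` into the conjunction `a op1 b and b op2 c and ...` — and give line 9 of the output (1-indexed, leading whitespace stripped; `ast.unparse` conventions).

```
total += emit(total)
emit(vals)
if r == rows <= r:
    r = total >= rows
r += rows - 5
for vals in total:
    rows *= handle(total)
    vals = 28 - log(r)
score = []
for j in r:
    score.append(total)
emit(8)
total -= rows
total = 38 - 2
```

Transformed code:
total += emit(total)
emit(vals)
if r == rows and rows <= r:
    r = total >= rows
r += rows - 5
for vals in total:
    rows *= handle(total)
    vals = 28 - log(r)
score = [total for j in r]
emit(8)
total -= rows
total = 38 - 2

score = [total for j in r]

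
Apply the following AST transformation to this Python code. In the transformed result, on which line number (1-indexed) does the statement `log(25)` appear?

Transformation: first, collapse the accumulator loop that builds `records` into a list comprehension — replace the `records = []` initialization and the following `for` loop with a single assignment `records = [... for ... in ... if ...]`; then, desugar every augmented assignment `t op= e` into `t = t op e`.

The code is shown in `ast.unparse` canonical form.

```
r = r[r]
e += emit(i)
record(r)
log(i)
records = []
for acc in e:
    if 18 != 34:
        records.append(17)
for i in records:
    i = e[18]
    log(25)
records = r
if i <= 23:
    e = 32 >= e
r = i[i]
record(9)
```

8

Transformed code:
r = r[r]
e = e + emit(i)
record(r)
log(i)
records = [17 for acc in e if 18 != 34]
for i in records:
    i = e[18]
    log(25)
records = r
if i <= 23:
    e = 32 >= e
r = i[i]
record(9)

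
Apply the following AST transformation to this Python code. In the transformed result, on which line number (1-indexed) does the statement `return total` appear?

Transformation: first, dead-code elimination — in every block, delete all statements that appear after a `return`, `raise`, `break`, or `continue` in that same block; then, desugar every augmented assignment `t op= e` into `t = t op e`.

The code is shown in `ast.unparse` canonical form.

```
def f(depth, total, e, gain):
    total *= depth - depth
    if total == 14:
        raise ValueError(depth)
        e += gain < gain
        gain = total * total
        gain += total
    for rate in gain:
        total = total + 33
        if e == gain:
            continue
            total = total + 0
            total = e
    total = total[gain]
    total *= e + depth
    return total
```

11

Transformed code:
def f(depth, total, e, gain):
    total = total * (depth - depth)
    if total == 14:
        raise ValueError(depth)
    for rate in gain:
        total = total + 33
        if e == gain:
            continue
    total = total[gain]
    total = total * (e + depth)
    return total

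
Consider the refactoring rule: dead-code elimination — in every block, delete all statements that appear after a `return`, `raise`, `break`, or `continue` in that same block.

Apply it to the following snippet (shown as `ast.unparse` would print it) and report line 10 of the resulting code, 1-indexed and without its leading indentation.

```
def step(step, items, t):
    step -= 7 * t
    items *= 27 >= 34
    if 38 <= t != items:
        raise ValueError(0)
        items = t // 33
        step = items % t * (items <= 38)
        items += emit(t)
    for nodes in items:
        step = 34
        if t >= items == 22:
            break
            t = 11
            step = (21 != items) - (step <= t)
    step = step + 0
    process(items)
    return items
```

Transformed code:
def step(step, items, t):
    step -= 7 * t
    items *= 27 >= 34
    if 38 <= t != items:
        raise ValueError(0)
    for nodes in items:
        step = 34
        if t >= items == 22:
            break
    step = step + 0
    process(items)
    return items

step = step + 0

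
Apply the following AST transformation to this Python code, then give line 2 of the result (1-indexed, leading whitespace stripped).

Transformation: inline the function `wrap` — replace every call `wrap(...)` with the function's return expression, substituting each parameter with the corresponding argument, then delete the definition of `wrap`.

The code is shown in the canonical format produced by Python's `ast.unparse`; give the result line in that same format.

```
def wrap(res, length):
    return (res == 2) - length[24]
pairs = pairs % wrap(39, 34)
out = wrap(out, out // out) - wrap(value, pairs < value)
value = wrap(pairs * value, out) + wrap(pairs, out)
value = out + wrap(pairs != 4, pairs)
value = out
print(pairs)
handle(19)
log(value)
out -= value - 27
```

Transformed code:
pairs = pairs % ((39 == 2) - 34[24])
out = (out == 2) - (out // out)[24] - ((value == 2) - (pairs < value)[24])
value = (pairs * value == 2) - out[24] + ((pairs == 2) - out[24])
value = out + (((pairs != 4) == 2) - pairs[24])
value = out
print(pairs)
handle(19)
log(value)
out -= value - 27

out = (out == 2) - (out // out)[24] - ((value == 2) - (pairs < value)[24])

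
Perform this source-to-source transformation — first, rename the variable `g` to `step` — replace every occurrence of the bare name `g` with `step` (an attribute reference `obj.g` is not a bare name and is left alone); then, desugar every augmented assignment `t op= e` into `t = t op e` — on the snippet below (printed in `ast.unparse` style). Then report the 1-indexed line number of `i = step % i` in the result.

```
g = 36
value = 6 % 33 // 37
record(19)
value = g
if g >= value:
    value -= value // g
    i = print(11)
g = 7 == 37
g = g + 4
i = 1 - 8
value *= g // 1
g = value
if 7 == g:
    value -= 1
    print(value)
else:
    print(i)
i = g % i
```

18

Transformed code:
step = 36
value = 6 % 33 // 37
record(19)
value = step
if step >= value:
    value = value - value // step
    i = print(11)
step = 7 == 37
step = step + 4
i = 1 - 8
value = value * (step // 1)
step = value
if 7 == step:
    value = value - 1
    print(value)
else:
    print(i)
i = step % i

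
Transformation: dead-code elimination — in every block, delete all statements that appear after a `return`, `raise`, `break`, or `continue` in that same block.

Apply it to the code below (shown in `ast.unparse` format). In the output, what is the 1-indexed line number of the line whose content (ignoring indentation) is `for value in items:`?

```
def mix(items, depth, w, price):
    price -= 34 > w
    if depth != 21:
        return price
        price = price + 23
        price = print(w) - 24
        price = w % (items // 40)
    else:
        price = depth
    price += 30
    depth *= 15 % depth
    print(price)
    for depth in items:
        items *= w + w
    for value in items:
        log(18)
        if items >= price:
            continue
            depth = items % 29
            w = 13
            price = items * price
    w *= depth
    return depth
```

12

Transformed code:
def mix(items, depth, w, price):
    price -= 34 > w
    if depth != 21:
        return price
    else:
        price = depth
    price += 30
    depth *= 15 % depth
    print(price)
    for depth in items:
        items *= w + w
    for value in items:
        log(18)
        if items >= price:
            continue
    w *= depth
    return depth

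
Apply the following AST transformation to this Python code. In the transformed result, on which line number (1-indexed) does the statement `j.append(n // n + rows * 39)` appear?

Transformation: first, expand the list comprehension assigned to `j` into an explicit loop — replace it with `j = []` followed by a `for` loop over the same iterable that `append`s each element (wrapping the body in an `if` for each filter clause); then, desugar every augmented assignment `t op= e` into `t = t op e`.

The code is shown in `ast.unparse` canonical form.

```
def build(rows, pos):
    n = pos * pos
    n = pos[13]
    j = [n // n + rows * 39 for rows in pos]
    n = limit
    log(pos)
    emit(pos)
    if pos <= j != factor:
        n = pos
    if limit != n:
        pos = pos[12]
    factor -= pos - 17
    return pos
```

Transformed code:
def build(rows, pos):
    n = pos * pos
    n = pos[13]
    j = []
    for rows in pos:
        j.append(n // n + rows * 39)
    n = limit
    log(pos)
    emit(pos)
    if pos <= j != factor:
        n = pos
    if limit != n:
        pos = pos[12]
    factor = factor - (pos - 17)
    return pos

6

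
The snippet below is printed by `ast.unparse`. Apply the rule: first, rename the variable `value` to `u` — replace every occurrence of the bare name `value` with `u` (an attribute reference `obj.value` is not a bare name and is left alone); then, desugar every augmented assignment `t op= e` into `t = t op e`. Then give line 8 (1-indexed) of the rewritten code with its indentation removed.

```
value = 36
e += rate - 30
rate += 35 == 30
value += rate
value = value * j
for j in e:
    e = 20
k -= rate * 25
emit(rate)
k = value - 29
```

k = k - rate * 25

Transformed code:
u = 36
e = e + (rate - 30)
rate = rate + (35 == 30)
u = u + rate
u = u * j
for j in e:
    e = 20
k = k - rate * 25
emit(rate)
k = u - 29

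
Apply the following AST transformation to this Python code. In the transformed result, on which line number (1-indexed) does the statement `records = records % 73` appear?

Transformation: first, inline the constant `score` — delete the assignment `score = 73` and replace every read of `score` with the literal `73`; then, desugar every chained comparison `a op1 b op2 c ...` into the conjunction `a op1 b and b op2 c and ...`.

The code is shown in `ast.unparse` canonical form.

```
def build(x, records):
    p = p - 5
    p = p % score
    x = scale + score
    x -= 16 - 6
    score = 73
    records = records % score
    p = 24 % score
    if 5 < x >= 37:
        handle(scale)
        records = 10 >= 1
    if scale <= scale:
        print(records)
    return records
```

6

Transformed code:
def build(x, records):
    p = p - 5
    p = p % 73
    x = scale + 73
    x -= 16 - 6
    records = records % 73
    p = 24 % 73
    if 5 < x and x >= 37:
        handle(scale)
        records = 10 >= 1
    if scale <= scale:
        print(records)
    return records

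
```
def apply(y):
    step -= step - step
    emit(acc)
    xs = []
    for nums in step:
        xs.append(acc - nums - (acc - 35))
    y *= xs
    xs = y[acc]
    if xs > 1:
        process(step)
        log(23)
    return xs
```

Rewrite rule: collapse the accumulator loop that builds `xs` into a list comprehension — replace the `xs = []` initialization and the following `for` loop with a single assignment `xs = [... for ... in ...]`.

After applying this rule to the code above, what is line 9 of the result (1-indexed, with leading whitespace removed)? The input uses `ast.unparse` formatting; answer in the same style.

Transformed code:
def apply(y):
    step -= step - step
    emit(acc)
    xs = [acc - nums - (acc - 35) for nums in step]
    y *= xs
    xs = y[acc]
    if xs > 1:
        process(step)
        log(23)
    return xs

log(23)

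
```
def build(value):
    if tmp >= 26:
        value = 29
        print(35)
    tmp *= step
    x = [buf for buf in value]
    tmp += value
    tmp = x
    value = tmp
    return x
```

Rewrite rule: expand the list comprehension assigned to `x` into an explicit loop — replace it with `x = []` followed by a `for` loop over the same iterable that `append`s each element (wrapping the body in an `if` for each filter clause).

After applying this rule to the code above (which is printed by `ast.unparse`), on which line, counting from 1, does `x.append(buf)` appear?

8

Transformed code:
def build(value):
    if tmp >= 26:
        value = 29
        print(35)
    tmp *= step
    x = []
    for buf in value:
        x.append(buf)
    tmp += value
    tmp = x
    value = tmp
    return x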